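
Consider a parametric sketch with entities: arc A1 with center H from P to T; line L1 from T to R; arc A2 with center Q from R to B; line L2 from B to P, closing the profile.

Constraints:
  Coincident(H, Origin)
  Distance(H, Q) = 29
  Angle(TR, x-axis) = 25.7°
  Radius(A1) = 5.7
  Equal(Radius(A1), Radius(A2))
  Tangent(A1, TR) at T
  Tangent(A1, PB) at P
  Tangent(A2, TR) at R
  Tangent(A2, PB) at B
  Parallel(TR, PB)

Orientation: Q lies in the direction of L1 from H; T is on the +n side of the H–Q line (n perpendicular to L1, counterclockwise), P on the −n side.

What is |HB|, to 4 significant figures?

29.55

The slot axis is L1's direction at 25.7°, so u = (cos 25.7°, sin 25.7°) = (0.9011, 0.4337) and n = (−sin 25.7°, cos 25.7°) = (-0.4337, 0.9011). H is at the origin and Q lies 29.0 along u from H, so Q = 29.0·u = (26.13, 12.58). Tangency of A1 to both parallel lines with radius 5.7 puts T and P at H ± 5.7·n: T = (-2.472, 5.136), P = (2.472, -5.136). Equal radii place R and B the same way about Q: R = Q + 5.7·n = (23.66, 17.71), B = Q − 5.7·n = (28.60, 7.440). Then |HB| = |B − H| = 29.55.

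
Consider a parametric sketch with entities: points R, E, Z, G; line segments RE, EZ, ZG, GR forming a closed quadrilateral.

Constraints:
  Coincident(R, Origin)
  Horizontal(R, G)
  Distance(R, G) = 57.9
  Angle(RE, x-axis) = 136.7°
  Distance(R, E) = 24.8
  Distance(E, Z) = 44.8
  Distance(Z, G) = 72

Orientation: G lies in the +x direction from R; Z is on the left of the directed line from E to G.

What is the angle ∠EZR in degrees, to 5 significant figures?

27.422°

R is at the origin; RG is horizontal with |RG| = 57.9 and G in +x, so G = (57.9, 0). RE runs at 136.7° with |RE| = 24.8, so E = (-18.049, 17.008). Z is determined by |EZ| = 44.8 and |ZG| = 72.0 together: it lies at the intersection of circle(E, 44.8) and circle(G, 72.0). With |EG| = 77.830, the foot of the radical line on EG is 18.505 from E and the perpendicular offset is √(44.8² − 18.505²) = 40.799. Taking the left-of-EG solution: Z = (8.9253, 52.778).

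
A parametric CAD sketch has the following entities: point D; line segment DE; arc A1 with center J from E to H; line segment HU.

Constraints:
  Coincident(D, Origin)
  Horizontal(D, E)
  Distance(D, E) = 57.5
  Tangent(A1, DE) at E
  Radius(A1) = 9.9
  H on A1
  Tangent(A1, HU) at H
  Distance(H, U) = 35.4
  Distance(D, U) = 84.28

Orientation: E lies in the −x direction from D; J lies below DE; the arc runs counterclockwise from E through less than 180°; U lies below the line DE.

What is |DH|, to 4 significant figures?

67.85

Checks: D.y = 0.00, E.y = 0.00 ✓; |JH| = 9.900 ✓; ∠(JH, HU) = 90.00° ✓; |HU| = 35.40 ✓; |DU| = 84.28 ✓.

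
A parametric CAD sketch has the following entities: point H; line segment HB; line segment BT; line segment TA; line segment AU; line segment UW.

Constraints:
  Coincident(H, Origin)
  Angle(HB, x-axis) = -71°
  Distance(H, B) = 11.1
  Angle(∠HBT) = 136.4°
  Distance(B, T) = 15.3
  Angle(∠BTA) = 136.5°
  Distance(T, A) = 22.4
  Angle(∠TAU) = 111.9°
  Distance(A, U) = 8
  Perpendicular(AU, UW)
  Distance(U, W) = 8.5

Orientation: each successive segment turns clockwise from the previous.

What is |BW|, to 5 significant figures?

28.596

H is at the origin; HB runs at -71.0° with length 11.1, so B = (3.6138, -10.495). ∠HBT = 136.4° gives BT at -114.60° from the x-axis; with |BT| = 15.3, T = (-2.7553, -24.407). ∠BTA = 136.5° gives TA at -158.10° from the x-axis; with |TA| = 22.4, A = (-23.539, -32.761). ∠TAU = 111.9° gives AU at 133.80° from the x-axis; with |AU| = 8.0, U = (-29.076, -26.987). The perpendicularity gives UW at right angles to AU, so UW runs at 43.800°; with |UW| = 8.5, W = (-22.941, -21.104). Then |BW| = |W − B| = 28.596.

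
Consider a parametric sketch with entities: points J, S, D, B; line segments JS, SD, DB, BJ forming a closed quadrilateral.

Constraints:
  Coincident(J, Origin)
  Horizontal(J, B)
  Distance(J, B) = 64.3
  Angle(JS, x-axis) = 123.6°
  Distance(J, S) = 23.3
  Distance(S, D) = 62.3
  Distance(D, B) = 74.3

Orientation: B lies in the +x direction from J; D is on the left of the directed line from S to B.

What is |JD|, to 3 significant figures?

71.6

Checks: |JB| = 64.30 ✓; |JS| = 23.30 ✓; |SD| = 62.30 ✓; |DB| = 74.30 ✓.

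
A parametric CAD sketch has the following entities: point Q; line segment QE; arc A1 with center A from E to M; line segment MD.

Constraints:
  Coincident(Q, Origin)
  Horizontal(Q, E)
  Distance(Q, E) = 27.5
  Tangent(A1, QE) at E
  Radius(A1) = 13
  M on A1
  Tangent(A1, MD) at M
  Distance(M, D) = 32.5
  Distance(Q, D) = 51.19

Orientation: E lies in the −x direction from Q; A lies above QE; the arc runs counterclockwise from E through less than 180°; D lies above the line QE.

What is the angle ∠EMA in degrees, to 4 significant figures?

40.38°

Checks: |QE| = 27.50 ✓; |AM| = 13.00 ✓; ∠(AM, MD) = 90.00° ✓; |MD| = 32.50 ✓; |QD| = 51.19 ✓.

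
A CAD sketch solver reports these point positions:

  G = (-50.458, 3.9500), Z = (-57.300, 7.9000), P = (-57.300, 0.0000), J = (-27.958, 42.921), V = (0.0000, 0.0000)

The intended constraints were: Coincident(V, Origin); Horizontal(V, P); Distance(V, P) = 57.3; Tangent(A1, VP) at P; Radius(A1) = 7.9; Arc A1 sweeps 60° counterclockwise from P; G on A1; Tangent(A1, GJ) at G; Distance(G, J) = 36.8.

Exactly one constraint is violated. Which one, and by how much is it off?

Distance(G, J) = 36.8 — off by 8.20.

V = (0.00, 0.00) ✓; V.y = 0.00, P.y = 0.00 ✓; |VP| = 57.30 ✓; ∠(ZP, PV) = 90.00° ✓; |ZP| = 7.900 ✓; bearing(Z→G) − bearing(Z→P) = 60.00° ✓; |ZG| = 7.900 ✓; ∠(ZG, GJ) = 90.00° ✓; |GJ| = 45.00 ✗.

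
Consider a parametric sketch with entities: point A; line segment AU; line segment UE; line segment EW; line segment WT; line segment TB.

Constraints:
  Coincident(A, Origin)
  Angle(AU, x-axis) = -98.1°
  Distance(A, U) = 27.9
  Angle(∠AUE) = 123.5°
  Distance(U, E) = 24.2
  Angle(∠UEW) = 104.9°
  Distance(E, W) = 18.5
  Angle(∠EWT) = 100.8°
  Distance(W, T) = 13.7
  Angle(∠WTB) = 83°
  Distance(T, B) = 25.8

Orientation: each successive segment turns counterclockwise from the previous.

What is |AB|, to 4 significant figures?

33.68

∠EWT = 100.8° gives WT at 112.7° from the x-axis; with |WT| = 13.7, T = (24.31, -20.84). ∠WTB = 83.0° gives TB at -150.3° from the x-axis; with |TB| = 25.8, B = (1.895, -33.62). Then |AB| = |B − A| = 33.68.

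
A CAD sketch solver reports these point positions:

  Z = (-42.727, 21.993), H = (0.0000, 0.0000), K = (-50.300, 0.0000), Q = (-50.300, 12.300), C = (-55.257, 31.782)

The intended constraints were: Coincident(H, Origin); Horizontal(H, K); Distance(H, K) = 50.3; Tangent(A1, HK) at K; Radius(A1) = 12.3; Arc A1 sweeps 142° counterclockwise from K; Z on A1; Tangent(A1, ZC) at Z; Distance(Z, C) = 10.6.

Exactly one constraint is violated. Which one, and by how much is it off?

Distance(Z, C) = 10.6 — off by 5.30.

H = (0.00, 0.00) ✓; H.y = 0.00, K.y = 0.00 ✓; |HK| = 50.30 ✓; ∠(QK, KH) = 90.00° ✓; |QK| = 12.30 ✓; bearing(Q→Z) − bearing(Q→K) = 142.0° ✓; |QZ| = 12.30 ✓; ∠(QZ, ZC) = 90.00° ✓; |ZC| = 15.90 ✗.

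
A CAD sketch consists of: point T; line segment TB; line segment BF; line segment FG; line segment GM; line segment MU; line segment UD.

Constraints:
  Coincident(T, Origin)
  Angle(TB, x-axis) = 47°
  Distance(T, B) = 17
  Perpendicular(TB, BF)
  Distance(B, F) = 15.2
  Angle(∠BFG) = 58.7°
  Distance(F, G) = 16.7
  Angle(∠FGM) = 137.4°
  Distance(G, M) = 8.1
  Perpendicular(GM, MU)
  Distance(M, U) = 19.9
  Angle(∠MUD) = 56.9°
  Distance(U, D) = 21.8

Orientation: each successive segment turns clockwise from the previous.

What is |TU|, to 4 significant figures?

20.74

T is at the origin; TB runs at 47.0° with length 17.0, so B = (11.59, 12.43). TB is perpendicular to BF, so BF runs at -43.00°; with |BF| = 15.2, F = (22.71, 2.067). ∠BFG = 58.7° gives FG at -164.3° from the x-axis; with |FG| = 16.7, G = (6.634, -2.452). ∠FGM = 137.4° gives GM at 153.1° from the x-axis; with |GM| = 8.1, M = (-0.5900, 1.212). GM ⟂ MU, so MU runs at 63.10°; with |MU| = 19.9, U = (8.413, 18.96). Then |TU| = |U − T| = 20.74.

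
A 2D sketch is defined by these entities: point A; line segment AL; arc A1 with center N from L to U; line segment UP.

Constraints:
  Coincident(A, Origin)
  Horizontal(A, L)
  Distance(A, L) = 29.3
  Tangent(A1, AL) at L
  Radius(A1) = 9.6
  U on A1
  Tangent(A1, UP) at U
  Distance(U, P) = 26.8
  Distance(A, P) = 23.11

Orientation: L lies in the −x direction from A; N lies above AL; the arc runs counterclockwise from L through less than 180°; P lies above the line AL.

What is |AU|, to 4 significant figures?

22.47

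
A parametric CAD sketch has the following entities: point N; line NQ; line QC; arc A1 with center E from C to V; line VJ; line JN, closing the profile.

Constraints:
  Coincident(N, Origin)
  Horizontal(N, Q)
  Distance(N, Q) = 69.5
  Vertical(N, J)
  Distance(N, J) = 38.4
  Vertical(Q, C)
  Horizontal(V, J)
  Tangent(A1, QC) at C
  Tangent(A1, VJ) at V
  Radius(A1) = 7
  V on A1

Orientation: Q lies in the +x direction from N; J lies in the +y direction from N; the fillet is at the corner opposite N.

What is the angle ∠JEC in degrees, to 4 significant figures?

173.6°

The virtual corner opposite N is at (69.50, 38.40). Tangency of A1 to QC means the radius EC is perpendicular to QC and the tangent condition forces EV to be normal to VJ, with radius 7.0, so the center E sits 7.0 in from both sides at E = (62.50, 31.40). That places the tangent points at C = (69.50, 31.40) on QC and V = (62.50, 38.40) on VJ. Then cos ∠JEC = EJ·EC / (|EJ||EC|), giving 173.6°.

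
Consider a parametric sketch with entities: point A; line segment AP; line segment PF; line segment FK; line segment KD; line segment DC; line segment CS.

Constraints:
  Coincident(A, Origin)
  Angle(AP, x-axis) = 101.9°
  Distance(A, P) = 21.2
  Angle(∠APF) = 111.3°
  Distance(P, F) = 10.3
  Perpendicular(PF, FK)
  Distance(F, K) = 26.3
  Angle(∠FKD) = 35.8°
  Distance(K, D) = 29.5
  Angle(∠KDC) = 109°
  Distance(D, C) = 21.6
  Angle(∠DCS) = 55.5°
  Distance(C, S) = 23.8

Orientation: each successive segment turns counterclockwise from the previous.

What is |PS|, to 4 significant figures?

15.45

∠KDC = 109.0° gives DC at 115.8° from the x-axis; with |DC| = 21.6, C = (-7.297, 36.71). ∠DCS = 55.5° gives CS at -119.7° from the x-axis; with |CS| = 23.8, S = (-19.09, 16.04). Then |PS| = |S − P| = 15.45.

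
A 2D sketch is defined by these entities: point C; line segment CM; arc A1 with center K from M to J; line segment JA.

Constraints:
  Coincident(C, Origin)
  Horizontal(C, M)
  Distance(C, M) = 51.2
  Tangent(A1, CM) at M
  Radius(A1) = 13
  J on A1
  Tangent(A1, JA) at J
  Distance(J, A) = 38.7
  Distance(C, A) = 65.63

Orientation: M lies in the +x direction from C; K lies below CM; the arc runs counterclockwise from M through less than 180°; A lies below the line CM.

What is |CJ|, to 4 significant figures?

40.53

Checks: ∠(KM, MC) = 90.00° ✓; |KM| = 13.00 ✓; |KJ| = 13.00 ✓; ∠(KJ, JA) = 90.00° ✓; |JA| = 38.70 ✓; |CA| = 65.63 ✓.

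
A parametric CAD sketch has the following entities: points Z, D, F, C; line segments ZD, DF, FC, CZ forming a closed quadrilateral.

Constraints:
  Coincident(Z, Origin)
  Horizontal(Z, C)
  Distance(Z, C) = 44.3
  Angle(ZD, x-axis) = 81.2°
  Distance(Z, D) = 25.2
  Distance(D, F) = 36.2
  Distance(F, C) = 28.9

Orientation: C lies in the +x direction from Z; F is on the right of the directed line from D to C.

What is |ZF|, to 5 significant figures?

19.017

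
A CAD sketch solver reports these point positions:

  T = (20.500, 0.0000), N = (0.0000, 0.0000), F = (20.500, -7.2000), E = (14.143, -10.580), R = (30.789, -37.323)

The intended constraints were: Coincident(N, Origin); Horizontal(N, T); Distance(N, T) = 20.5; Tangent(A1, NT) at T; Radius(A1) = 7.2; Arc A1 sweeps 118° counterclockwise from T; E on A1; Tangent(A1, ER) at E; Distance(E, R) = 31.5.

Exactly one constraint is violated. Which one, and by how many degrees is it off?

Tangent(A1, ER) at E — off by 3.90°.

N = (0.00, 0.00) ✓; N.y = 0.00, T.y = 0.00 ✓; |NT| = 20.50 ✓; ∠(FT, TN) = 90.00° ✓; |FT| = 7.200 ✓; bearing(F→E) − bearing(F→T) = 118.0° ✓; |FE| = 7.200 ✓; ∠(FE, ER) = 86.10° ✗; |ER| = 31.50 ✓.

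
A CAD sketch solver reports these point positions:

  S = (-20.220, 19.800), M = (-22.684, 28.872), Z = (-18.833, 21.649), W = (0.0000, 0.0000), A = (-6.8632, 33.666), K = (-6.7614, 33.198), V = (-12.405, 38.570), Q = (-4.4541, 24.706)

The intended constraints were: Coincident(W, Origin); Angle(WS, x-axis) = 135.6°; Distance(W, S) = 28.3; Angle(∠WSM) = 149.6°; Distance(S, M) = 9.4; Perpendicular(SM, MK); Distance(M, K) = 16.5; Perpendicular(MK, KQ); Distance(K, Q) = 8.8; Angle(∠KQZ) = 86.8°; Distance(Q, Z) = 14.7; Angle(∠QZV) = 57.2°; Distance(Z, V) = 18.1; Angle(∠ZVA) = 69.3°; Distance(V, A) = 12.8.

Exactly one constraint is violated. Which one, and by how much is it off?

Distance(V, A) = 12.8 — off by 5.40.

W = (0.00, 0.00) ✓; WS at 135.6° ✓; |WS| = 28.30 ✓; ∠WSM = 149.6° ✓; |SM| = 9.401 ✓; ∠(SM, MK) = 90.00° ✓; |MK| = 16.50 ✓; ∠(MK, KQ) = 90.00° ✓; |KQ| = 8.800 ✓; ∠KQZ = 86.80° ✓; |QZ| = 14.70 ✓; ∠QZV = 57.20° ✓; |ZV| = 18.10 ✓; ∠ZVA = 69.29° ✓; |VA| = 7.400 ✗.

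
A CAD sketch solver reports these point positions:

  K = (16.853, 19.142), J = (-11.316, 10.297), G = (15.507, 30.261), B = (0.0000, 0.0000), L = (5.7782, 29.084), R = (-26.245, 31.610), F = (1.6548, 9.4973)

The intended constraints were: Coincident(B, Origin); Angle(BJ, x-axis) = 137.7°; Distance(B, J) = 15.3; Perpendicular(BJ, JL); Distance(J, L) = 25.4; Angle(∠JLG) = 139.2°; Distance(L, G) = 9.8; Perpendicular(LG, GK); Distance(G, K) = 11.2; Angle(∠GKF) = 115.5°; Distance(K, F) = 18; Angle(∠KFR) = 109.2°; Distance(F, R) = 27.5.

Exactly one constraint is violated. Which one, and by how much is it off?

Distance(F, R) = 27.5 — off by 8.10.

B = (0.00, 0.00) ✓; BJ at 137.7° ✓; |BJ| = 15.30 ✓; ∠(BJ, JL) = 90.00° ✓; |JL| = 25.40 ✓; ∠JLG = 139.2° ✓; |LG| = 9.800 ✓; ∠(LG, GK) = 90.00° ✓; |GK| = 11.20 ✓; ∠GKF = 115.5° ✓; |KF| = 18.00 ✓; ∠KFR = 109.2° ✓; |FR| = 35.60 ✗.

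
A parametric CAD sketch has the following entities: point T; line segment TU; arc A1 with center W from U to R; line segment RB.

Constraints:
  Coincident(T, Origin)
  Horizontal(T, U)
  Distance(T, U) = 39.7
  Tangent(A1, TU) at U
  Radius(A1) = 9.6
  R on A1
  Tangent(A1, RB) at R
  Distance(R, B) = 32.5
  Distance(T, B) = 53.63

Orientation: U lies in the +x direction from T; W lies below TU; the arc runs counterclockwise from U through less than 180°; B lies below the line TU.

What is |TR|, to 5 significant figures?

31.832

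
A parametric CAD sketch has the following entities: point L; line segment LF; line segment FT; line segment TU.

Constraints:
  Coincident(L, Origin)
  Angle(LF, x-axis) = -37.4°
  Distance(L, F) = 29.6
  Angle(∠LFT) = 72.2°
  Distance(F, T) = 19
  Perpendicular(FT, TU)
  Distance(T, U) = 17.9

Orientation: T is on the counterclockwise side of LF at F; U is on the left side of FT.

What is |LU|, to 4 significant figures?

14.31

∠LFT = 72.2°, so FT runs at -37.4° + (180° − 72.2°) = 70.40° from the x-axis; with |FT| = 19.0, T = F + 19.0·(cos 70.40°, sin 70.40°) = (29.89, -0.07923). The perpendicularity gives TU at right angles to FT; with |TU| = 17.9 on the left of FT, U = T + 17.9·(-0.9421, 0.3355) = (13.03, 5.925). Then |LU| = |U − L| = 14.31.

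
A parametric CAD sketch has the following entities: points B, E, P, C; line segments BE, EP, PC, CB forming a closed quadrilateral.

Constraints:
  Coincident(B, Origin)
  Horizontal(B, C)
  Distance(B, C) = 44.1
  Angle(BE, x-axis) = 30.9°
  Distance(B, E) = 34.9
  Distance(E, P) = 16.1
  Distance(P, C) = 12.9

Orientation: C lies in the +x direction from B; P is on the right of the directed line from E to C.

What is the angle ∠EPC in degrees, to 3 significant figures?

103°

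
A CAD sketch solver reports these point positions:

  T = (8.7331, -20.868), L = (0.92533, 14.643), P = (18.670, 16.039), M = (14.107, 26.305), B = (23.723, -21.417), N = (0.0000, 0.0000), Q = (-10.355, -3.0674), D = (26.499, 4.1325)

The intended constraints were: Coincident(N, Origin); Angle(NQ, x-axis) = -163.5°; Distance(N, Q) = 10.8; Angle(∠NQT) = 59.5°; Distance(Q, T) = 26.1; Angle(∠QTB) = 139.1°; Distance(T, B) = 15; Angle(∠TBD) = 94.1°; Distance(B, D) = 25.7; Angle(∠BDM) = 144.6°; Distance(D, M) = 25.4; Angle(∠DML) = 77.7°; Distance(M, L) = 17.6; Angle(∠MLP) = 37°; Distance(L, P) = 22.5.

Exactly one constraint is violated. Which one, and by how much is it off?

Distance(L, P) = 22.5 — off by 4.70.

N = (0.00, 0.00) ✓; NQ at -163.5° ✓; |NQ| = 10.80 ✓; ∠NQT = 59.50° ✓; |QT| = 26.10 ✓; ∠QTB = 139.1° ✓; |TB| = 15.00 ✓; ∠TBD = 94.10° ✓; |BD| = 25.70 ✓; ∠BDM = 144.6° ✓; |DM| = 25.40 ✓; ∠DML = 77.70° ✓; |ML| = 17.60 ✓; ∠MLP = 37.00° ✓; |LP| = 17.80 ✗.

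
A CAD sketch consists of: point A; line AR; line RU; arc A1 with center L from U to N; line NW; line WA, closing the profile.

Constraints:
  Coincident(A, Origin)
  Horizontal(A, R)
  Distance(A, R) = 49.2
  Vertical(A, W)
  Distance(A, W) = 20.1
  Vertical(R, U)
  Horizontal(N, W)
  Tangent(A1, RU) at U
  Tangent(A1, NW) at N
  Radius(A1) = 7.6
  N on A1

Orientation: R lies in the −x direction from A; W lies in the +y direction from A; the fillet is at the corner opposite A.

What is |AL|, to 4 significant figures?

43.44

A is at the origin; A and R share the same y with |AR| = 49.2 and R on the −x side, so R = (-49.20, 0.000). A and W share the same x with |AW| = 20.1 and W on the +y side, so W = (0.000, 20.10). The virtual corner opposite A is at (-49.20, 20.10). Tangency of A1 to RU means the radius LU is perpendicular to RU and tangency of A1 to NW means the radius LN is perpendicular to NW, with radius 7.6, so the center L sits 7.6 in from both sides at L = (-41.60, 12.50). Then |AL| = |L − A| = 43.44.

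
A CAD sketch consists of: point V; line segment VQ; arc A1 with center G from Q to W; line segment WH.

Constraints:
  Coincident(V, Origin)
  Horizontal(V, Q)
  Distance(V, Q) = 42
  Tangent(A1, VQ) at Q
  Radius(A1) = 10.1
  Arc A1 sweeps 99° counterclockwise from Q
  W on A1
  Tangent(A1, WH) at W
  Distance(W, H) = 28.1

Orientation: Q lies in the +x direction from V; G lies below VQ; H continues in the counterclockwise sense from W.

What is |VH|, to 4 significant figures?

53.68

V is at the origin; VQ is horizontal with |VQ| = 42.0 and Q on the +x side, so Q = (42.00, 0.000). Tangency of A1 to VQ means the radius GQ is perpendicular to VQ, so G = Q + (0, -10.1) = (42.00, -10.10). On A1, Q sits at bearing 90° from G; a 99° counterclockwise sweep puts W at bearing 189°, so W = G + 10.1·(cos 189°, sin 189°) = (32.02, -11.68). The tangent condition forces GW to be normal to WH, so WH runs along (−sin 189°, cos 189°); with |WH| = 28.1, H = (36.42, -39.43). Then |VH| = |H − V| = 53.68.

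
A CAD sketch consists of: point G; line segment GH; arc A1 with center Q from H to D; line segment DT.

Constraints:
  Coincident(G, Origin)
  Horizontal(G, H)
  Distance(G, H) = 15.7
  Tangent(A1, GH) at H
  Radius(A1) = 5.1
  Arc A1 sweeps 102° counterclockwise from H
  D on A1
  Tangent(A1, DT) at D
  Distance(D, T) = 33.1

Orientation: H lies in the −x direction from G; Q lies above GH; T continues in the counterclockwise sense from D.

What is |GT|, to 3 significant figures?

42.4

G is at the origin; G and H share the same y with |GH| = 15.7 and H on the −x side, so H = (-15.7, 0.00). Since A1 is tangent to GH there, QH ⟂ GH, so Q = H + (0, 5.1) = (-15.7, 5.10). On A1, H sits at bearing -90° from Q; a 102° counterclockwise sweep puts D at bearing 12°, so D = Q + 5.1·(cos 12°, sin 12°) = (-10.7, 6.16). A1 meets DT tangentially, so QD is at right angles to DT, so DT runs along (−sin 12°, cos 12°); with |DT| = 33.1, T = (-17.6, 38.5). Then |GT| = |T − G| = 42.4.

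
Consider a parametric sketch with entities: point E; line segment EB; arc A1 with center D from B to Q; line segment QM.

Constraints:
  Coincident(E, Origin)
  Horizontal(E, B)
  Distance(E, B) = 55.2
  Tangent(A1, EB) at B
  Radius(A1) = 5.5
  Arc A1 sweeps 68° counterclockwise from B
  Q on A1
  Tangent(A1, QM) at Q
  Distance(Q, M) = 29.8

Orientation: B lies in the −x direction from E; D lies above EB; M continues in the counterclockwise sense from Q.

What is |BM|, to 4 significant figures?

35.07

E is at the origin; EB is horizontal with |EB| = 55.2 and B on the −x side, so B = (-55.20, 0.000). Tangency of A1 to EB means the radius DB is perpendicular to EB, so D = B + (0, 5.5) = (-55.20, 5.500). On A1, B sits at bearing -90° from D; a 68° counterclockwise sweep puts Q at bearing -22°, so Q = D + 5.5·(cos -22°, sin -22°) = (-50.10, 3.440). Tangency of A1 to QM means the radius DQ is perpendicular to QM, so QM runs along (−sin -22°, cos -22°); with |QM| = 29.8, M = (-38.94, 31.07). Then |BM| = |M − B| = 35.07.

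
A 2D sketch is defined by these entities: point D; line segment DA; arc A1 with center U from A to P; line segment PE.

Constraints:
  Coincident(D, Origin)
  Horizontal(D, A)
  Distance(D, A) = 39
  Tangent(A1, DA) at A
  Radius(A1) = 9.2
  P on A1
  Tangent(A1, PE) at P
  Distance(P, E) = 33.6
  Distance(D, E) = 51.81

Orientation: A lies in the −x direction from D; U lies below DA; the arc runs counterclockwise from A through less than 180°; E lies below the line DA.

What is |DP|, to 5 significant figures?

48.899

Checks: |UP| = 9.200 ✓; ∠(UP, PE) = 90.00° ✓; |PE| = 33.60 ✓; |DE| = 51.81 ✓.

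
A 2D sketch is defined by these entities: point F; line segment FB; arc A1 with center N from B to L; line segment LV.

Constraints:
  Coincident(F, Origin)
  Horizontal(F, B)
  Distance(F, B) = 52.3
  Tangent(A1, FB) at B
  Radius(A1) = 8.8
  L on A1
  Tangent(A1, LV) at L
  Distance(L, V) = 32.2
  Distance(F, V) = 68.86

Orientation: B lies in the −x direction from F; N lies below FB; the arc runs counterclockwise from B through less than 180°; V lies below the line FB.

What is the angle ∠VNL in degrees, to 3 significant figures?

74.7°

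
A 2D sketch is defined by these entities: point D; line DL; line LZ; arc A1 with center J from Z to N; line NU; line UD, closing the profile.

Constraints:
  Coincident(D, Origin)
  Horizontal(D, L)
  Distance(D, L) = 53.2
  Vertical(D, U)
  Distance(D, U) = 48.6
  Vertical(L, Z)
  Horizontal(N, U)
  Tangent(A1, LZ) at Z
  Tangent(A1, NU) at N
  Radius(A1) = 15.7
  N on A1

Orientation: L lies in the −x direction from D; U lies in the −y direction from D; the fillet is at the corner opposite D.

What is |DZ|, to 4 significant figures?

62.55

D is at the origin; D and L share the same y with |DL| = 53.2 and L on the −x side, so L = (-53.20, 0.000). DU is vertical with |DU| = 48.6 and U on the −y side, so U = (0.000, -48.60). The virtual corner opposite D is at (-53.20, -48.60). The tangent condition forces JZ to be normal to LZ and A1 meets NU tangentially, so JN is at right angles to NU, with radius 15.7, so the center J sits 15.7 in from both sides at J = (-37.50, -32.90). That places the tangent points at Z = (-53.20, -32.90) on LZ and N = (-37.50, -48.60) on NU. Then |DZ| = |Z − D| = 62.55.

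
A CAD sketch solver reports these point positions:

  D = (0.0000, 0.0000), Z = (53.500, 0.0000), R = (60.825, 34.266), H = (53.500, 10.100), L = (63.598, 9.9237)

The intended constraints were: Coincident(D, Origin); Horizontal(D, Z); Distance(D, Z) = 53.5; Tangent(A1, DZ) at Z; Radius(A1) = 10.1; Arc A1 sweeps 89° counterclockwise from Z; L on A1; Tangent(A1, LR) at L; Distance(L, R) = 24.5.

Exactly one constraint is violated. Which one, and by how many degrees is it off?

Tangent(A1, LR) at L — off by 7.50°.

D = (0.00, 0.00) ✓; D.y = 0.00, Z.y = 0.00 ✓; |DZ| = 53.50 ✓; ∠(HZ, ZD) = 90.00° ✓; |HZ| = 10.10 ✓; bearing(H→L) − bearing(H→Z) = 89.00° ✓; |HL| = 10.10 ✓; ∠(HL, LR) = 82.50° ✗; |LR| = 24.50 ✓.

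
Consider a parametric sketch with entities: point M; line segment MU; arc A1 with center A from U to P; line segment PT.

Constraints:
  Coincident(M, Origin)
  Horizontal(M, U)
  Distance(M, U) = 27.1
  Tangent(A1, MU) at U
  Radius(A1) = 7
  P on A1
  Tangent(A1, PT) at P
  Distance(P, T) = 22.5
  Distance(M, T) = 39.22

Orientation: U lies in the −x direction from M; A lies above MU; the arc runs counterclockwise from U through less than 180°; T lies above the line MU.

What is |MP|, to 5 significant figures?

21.913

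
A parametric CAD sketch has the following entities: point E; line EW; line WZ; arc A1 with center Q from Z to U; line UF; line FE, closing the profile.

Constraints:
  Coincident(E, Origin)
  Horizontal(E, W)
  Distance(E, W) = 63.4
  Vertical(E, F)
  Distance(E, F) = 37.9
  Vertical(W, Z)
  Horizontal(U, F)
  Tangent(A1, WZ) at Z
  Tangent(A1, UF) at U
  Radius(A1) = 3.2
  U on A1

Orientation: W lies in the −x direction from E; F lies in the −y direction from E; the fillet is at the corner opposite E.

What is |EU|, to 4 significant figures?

71.14

The virtual corner opposite E is at (-63.40, -37.90). The tangent condition forces QZ to be normal to WZ and A1 meets UF tangentially, so QU is at right angles to UF, with radius 3.2, so the center Q sits 3.2 in from both sides at Q = (-60.20, -34.70). That places the tangent points at Z = (-63.40, -34.70) on WZ and U = (-60.20, -37.90) on UF. Then |EU| = |U − E| = 71.14.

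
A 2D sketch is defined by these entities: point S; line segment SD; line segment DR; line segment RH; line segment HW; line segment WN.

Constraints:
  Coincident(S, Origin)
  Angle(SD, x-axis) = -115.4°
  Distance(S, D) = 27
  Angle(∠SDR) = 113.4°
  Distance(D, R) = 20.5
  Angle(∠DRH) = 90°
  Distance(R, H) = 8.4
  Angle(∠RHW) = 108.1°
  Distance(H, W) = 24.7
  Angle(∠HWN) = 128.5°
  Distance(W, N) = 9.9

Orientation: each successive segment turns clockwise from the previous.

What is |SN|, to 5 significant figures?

14.165

S is at the origin; SD runs at -115.4° with length 27.0, so D = (-11.581, -24.390). ∠SDR = 113.4° gives DR at 178.00° from the x-axis; with |DR| = 20.5, R = (-32.069, -23.675). ∠DRH = 90.0° gives RH at 88.000° from the x-axis; with |RH| = 8.4, H = (-31.776, -15.280). ∠RHW = 108.1° gives HW at 16.100° from the x-axis; with |HW| = 24.7, W = (-8.0444, -8.4301). ∠HWN = 128.5° gives WN at -35.400° from the x-axis; with |WN| = 9.9, N = (0.025406, -14.165). Then |SN| = |N − S| = 14.165.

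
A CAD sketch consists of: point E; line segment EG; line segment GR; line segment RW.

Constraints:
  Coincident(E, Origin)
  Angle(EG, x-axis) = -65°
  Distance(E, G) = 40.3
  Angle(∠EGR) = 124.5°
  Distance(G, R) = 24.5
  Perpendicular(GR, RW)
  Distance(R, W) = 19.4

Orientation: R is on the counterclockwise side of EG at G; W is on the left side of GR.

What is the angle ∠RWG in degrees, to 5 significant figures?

51.627°

E is at the origin; EG runs at -65.0° with length 40.3, so G = 40.3·(cos -65.0°, sin -65.0°) = (17.032, -36.524). ∠EGR = 124.5°, so GR runs at -65.0° + (180° − 124.5°) = -9.5000° from the x-axis; with |GR| = 24.5, R = G + 24.5·(cos -9.5000°, sin -9.5000°) = (41.196, -40.568). GR is perpendicular to RW; with |RW| = 19.4 on the left of GR, W = R + 19.4·(0.16505, 0.98629) = (44.397, -21.434). Then cos ∠RWG = WR·WG / (|WR||WG|), giving 51.627°.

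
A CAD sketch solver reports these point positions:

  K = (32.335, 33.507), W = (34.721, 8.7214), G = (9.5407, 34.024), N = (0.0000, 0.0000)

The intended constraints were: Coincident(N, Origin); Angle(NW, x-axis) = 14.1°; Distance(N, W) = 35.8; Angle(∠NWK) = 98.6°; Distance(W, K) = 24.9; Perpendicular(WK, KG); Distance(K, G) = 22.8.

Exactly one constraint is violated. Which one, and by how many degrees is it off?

Perpendicular(WK, KG) — off by 6.80°.

N = (0.00, 0.00) ✓; NW at 14.10° ✓; |NW| = 35.80 ✓; ∠NWK = 98.60° ✓; |WK| = 24.90 ✓; ∠(WK, KG) = 83.20° ✗; |KG| = 22.80 ✓.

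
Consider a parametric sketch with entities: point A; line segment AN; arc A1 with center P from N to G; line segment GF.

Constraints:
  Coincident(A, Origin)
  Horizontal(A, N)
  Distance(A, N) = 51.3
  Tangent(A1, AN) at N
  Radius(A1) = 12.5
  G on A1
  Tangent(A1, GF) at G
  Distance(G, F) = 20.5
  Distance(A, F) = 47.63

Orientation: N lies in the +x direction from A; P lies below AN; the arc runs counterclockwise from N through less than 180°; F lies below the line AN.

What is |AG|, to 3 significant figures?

40.4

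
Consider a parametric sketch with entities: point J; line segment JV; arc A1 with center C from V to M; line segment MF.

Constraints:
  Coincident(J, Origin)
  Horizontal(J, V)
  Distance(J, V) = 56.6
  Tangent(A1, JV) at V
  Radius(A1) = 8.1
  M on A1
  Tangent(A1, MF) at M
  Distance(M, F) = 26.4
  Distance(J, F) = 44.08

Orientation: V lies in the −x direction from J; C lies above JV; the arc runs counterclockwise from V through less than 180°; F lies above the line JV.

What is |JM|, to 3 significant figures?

49.9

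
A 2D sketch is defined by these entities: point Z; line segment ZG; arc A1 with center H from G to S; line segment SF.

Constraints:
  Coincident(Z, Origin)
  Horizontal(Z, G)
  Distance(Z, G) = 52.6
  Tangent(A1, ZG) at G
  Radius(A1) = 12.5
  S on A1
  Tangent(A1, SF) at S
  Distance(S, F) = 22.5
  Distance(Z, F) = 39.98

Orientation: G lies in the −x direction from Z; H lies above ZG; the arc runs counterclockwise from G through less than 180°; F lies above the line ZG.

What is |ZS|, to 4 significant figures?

42.23

Checks: |HS| = 12.50 ✓; ∠(HS, SF) = 90.00° ✓; |SF| = 22.50 ✓; |ZF| = 39.98 ✓.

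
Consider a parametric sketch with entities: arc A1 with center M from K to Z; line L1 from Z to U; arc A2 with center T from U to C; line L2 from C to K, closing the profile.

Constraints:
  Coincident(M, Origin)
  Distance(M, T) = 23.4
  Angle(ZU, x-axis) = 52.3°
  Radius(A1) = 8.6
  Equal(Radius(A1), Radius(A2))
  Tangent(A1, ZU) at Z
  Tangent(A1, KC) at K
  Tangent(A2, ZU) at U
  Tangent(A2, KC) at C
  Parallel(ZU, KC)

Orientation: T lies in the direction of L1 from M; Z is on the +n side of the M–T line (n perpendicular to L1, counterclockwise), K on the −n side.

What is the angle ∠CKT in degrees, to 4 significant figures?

20.18°

The slot axis is L1's direction at 52.3°, so u = (cos 52.3°, sin 52.3°) = (0.6115, 0.7912) and n = (−sin 52.3°, cos 52.3°) = (-0.7912, 0.6115). M is at the origin and T lies 23.4 along u from M, so T = 23.4·u = (14.31, 18.51). Tangency of A1 to both parallel lines with radius 8.6 puts Z and K at M ± 8.6·n: Z = (-6.805, 5.259), K = (6.805, -5.259). Equal radii place U and C the same way about T: U = T + 8.6·n = (7.505, 23.77), C = T − 8.6·n = (21.11, 13.26). Then cos ∠CKT = KC·KT / (|KC||KT|), giving 20.18°.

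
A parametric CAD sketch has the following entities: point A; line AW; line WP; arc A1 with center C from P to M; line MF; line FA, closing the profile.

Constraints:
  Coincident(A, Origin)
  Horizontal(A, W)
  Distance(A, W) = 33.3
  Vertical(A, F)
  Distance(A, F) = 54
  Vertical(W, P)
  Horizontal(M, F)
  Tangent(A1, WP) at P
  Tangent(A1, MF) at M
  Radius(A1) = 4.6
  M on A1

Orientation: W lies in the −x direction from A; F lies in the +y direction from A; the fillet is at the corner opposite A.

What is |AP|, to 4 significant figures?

59.58

The virtual corner opposite A is at (-33.30, 54.00). Tangency of A1 to WP means the radius CP is perpendicular to WP and since A1 is tangent to MF there, CM ⟂ MF, with radius 4.6, so the center C sits 4.6 in from both sides at C = (-28.70, 49.40). That places the tangent points at P = (-33.30, 49.40) on WP and M = (-28.70, 54.00) on MF. Then |AP| = |P − A| = 59.58.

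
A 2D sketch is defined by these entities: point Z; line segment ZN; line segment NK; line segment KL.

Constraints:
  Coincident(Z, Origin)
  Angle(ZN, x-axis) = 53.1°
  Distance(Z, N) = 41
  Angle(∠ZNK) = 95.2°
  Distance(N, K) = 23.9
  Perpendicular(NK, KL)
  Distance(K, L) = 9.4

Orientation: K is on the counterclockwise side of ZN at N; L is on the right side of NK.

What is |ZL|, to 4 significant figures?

57.32

∠ZNK = 95.2°, so NK runs at 53.1° + (180° − 95.2°) = 137.9° from the x-axis; with |NK| = 23.9, K = N + 23.9·(cos 137.9°, sin 137.9°) = (6.884, 48.81). The perpendicularity gives KL at right angles to NK; with |KL| = 9.4 on the right of NK, L = K + 9.4·(0.6704, 0.7420) = (13.19, 55.78). Then |ZL| = |L − Z| = 57.32.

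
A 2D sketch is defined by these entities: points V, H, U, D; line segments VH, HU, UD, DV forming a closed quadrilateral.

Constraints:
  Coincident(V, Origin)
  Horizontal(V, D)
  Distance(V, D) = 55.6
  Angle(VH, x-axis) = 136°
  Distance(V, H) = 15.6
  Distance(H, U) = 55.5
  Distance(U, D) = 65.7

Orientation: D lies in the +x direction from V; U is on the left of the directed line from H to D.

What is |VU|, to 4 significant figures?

59.79

Checks: |HU| = 55.50 ✓; |UD| = 65.70 ✓.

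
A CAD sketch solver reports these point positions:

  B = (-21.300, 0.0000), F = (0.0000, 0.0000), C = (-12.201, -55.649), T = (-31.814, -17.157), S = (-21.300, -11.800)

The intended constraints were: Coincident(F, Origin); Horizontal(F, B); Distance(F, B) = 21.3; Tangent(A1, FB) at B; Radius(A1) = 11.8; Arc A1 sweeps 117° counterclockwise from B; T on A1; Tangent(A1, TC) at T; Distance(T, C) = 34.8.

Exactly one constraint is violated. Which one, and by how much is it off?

Distance(T, C) = 34.8 — off by 8.40.

F = (0.00, 0.00) ✓; F.y = 0.00, B.y = 0.00 ✓; |FB| = 21.30 ✓; ∠(SB, BF) = 90.00° ✓; |SB| = 11.80 ✓; bearing(S→T) − bearing(S→B) = 117.0° ✓; |ST| = 11.80 ✓; ∠(ST, TC) = 90.00° ✓; |TC| = 43.20 ✗.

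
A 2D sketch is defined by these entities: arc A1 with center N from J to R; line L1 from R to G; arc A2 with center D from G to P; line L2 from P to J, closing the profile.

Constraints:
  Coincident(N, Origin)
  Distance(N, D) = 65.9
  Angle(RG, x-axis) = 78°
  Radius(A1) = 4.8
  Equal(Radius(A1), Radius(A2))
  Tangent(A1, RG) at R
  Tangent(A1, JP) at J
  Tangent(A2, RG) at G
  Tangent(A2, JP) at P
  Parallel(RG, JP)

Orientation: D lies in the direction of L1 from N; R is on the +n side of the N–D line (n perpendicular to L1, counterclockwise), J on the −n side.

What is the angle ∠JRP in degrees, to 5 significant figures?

81.712°

The slot axis is L1's direction at 78.0°, so u = (cos 78.0°, sin 78.0°) = (0.20791, 0.97815) and n = (−sin 78.0°, cos 78.0°) = (-0.97815, 0.20791). N is at the origin and D lies 65.9 along u from N, so D = 65.9·u = (13.701, 64.460). Tangency of A1 to both parallel lines with radius 4.8 puts R and J at N ± 4.8·n: R = (-4.6951, 0.99798), J = (4.6951, -0.99798). Equal radii place G and P the same way about D: G = D + 4.8·n = (9.0063, 65.458), P = D − 4.8·n = (18.396, 63.462). Then cos ∠JRP = RJ·RP / (|RJ||RP|), giving 81.712°.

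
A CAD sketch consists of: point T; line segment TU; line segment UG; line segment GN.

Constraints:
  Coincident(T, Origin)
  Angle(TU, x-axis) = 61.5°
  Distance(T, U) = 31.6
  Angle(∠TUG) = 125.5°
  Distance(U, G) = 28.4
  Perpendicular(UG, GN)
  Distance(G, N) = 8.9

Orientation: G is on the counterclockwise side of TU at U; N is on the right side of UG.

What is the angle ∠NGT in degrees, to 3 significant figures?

119°

T is at the origin; TU runs at 61.5° with length 31.6, so U = 31.6·(cos 61.5°, sin 61.5°) = (15.1, 27.8). ∠TUG = 125.5°, so UG runs at 61.5° + (180° − 125.5°) = 116° from the x-axis; with |UG| = 28.4, G = U + 28.4·(cos 116°, sin 116°) = (2.63, 53.3). UG is perpendicular to GN; with |GN| = 8.9 on the right of UG, N = G + 8.9·(0.899, 0.438) = (10.6, 57.2). Then cos ∠NGT = GN·GT / (|GN||GT|), giving 119°.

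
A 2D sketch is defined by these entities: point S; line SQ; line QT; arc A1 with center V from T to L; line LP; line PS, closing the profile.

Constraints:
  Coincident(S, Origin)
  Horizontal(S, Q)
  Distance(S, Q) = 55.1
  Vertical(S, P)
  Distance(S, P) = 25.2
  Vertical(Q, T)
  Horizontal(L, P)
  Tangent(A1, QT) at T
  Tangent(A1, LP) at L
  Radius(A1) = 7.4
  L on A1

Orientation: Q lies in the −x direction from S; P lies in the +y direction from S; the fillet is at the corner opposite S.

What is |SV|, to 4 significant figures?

50.91

S is at the origin; SQ is horizontal with |SQ| = 55.1 and Q on the −x side, so Q = (-55.10, 0.000). S and P share the same x with |SP| = 25.2 and P on the +y side, so P = (0.000, 25.20). The virtual corner opposite S is at (-55.10, 25.20). The tangent condition forces VT to be normal to QT and the tangent condition forces VL to be normal to LP, with radius 7.4, so the center V sits 7.4 in from both sides at V = (-47.70, 17.80). Then |SV| = |V − S| = 50.91.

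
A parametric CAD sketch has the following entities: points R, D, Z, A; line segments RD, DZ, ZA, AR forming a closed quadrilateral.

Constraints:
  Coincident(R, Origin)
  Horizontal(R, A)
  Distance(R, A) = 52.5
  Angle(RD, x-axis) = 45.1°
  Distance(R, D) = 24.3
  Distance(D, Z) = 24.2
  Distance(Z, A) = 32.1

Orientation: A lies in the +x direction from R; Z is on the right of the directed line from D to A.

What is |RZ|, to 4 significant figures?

22.13

R is at the origin; RA is horizontal with |RA| = 52.5 and A in +x, so A = (52.5, 0). RD runs at 45.1° with |RD| = 24.3, so D = (17.15, 17.21). Z is determined by |DZ| = 24.2 and |ZA| = 32.1 together: it lies at the intersection of circle(D, 24.2) and circle(A, 32.1). With |DA| = 39.32, the foot of the radical line on DA is 14.00 from D and the perpendicular offset is √(24.2² − 14.00²) = 19.74. Taking the right-of-DA solution: Z = (21.10, -6.663).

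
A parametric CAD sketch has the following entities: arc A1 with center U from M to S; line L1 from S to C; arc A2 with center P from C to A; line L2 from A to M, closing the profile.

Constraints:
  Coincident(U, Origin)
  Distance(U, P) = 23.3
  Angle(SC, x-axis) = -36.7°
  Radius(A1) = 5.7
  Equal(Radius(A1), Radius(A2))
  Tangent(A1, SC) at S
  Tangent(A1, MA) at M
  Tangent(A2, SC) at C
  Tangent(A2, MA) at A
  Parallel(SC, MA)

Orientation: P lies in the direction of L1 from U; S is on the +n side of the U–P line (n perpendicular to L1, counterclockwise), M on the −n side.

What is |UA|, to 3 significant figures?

24.0

The slot axis is L1's direction at -36.7°, so u = (cos -36.7°, sin -36.7°) = (0.802, -0.598) and n = (−sin -36.7°, cos -36.7°) = (0.598, 0.802). U is at the origin and P lies 23.3 along u from U, so P = 23.3·u = (18.7, -13.9). Tangency of A1 to both parallel lines with radius 5.7 puts S and M at U ± 5.7·n: S = (3.41, 4.57), M = (-3.41, -4.57). Equal radii place C and A the same way about P: C = P + 5.7·n = (22.1, -9.35), A = P − 5.7·n = (15.3, -18.5). Then |UA| = |A − U| = 24.0.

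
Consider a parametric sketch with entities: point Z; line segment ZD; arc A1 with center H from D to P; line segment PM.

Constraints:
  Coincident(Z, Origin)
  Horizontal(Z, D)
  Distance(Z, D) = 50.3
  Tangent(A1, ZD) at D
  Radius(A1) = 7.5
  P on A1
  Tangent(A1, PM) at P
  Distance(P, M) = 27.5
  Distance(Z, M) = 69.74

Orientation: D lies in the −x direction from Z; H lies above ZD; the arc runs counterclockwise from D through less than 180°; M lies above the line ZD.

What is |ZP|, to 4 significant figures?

45.92

Checks: |HP| = 7.500 ✓; ∠(HP, PM) = 90.00° ✓; |PM| = 27.50 ✓; |ZM| = 69.74 ✓.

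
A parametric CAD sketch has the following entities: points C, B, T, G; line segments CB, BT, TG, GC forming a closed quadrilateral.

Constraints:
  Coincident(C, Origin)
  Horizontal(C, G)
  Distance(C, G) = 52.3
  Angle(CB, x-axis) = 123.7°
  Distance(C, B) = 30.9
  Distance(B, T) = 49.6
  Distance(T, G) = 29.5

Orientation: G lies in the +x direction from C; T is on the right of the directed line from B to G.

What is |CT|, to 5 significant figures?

23.253

Checks: |BT| = 49.60 ✓; |TG| = 29.50 ✓.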